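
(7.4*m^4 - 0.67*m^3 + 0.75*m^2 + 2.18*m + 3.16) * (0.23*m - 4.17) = 1.702*m^5 - 31.0121*m^4 + 2.9664*m^3 - 2.6261*m^2 - 8.3638*m - 13.1772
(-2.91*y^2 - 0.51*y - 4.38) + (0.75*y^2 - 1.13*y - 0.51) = -2.16*y^2 - 1.64*y - 4.89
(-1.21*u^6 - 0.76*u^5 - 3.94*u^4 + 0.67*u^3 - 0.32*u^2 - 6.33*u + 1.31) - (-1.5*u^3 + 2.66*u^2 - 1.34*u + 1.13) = -1.21*u^6 - 0.76*u^5 - 3.94*u^4 + 2.17*u^3 - 2.98*u^2 - 4.99*u + 0.18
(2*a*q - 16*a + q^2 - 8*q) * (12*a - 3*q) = 24*a^2*q - 192*a^2 + 6*a*q^2 - 48*a*q - 3*q^3 + 24*q^2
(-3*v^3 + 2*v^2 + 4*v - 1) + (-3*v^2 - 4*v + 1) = -3*v^3 - v^2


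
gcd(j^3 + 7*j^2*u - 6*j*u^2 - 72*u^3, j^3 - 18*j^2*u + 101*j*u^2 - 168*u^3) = -j + 3*u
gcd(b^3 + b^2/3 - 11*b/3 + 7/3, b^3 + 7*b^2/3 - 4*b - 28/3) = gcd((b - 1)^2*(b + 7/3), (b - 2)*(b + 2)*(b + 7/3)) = b + 7/3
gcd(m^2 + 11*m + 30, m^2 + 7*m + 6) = m + 6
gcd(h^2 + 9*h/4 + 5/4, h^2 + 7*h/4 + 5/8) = h + 5/4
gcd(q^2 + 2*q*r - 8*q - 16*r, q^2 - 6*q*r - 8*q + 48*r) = q - 8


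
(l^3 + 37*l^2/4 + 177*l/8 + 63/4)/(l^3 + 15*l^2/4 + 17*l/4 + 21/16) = 2*(l + 6)/(2*l + 1)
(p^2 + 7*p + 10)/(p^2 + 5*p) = (p + 2)/p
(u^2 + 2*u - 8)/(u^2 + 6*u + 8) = (u - 2)/(u + 2)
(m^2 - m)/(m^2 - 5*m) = (m - 1)/(m - 5)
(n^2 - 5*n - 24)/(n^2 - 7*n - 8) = (n + 3)/(n + 1)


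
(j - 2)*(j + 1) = j^2 - j - 2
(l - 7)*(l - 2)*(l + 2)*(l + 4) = l^4 - 3*l^3 - 32*l^2 + 12*l + 112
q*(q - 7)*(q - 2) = q^3 - 9*q^2 + 14*q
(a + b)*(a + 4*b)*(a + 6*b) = a^3 + 11*a^2*b + 34*a*b^2 + 24*b^3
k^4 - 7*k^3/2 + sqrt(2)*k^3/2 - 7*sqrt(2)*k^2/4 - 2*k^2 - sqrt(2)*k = k*(k - 4)*(k + 1/2)*(k + sqrt(2)/2)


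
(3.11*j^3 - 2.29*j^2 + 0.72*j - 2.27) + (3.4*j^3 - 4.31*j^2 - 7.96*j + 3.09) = 6.51*j^3 - 6.6*j^2 - 7.24*j + 0.82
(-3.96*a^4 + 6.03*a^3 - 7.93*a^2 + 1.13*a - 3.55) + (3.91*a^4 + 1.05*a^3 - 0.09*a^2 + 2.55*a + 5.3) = -0.0499999999999998*a^4 + 7.08*a^3 - 8.02*a^2 + 3.68*a + 1.75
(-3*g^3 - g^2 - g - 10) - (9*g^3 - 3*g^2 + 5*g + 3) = -12*g^3 + 2*g^2 - 6*g - 13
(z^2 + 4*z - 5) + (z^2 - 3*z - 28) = 2*z^2 + z - 33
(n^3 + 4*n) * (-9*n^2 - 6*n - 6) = -9*n^5 - 6*n^4 - 42*n^3 - 24*n^2 - 24*n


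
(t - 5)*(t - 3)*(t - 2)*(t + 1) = t^4 - 9*t^3 + 21*t^2 + t - 30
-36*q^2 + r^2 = (-6*q + r)*(6*q + r)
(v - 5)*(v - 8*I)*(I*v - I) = I*v^3 + 8*v^2 - 6*I*v^2 - 48*v + 5*I*v + 40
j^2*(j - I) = j^3 - I*j^2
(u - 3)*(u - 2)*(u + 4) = u^3 - u^2 - 14*u + 24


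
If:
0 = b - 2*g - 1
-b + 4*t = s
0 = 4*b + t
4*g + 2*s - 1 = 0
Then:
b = -3/32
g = -35/64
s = 51/32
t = 3/8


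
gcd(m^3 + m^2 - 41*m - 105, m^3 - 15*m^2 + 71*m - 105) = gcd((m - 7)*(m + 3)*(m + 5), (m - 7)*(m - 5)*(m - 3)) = m - 7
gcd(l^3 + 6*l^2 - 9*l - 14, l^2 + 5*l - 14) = l^2 + 5*l - 14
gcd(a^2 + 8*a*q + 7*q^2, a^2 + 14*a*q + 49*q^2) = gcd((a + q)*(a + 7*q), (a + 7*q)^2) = a + 7*q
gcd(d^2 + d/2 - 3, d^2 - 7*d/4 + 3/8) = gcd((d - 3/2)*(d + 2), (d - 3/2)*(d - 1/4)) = d - 3/2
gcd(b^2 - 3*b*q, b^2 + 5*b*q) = b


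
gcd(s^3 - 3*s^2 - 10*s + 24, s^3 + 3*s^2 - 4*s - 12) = s^2 + s - 6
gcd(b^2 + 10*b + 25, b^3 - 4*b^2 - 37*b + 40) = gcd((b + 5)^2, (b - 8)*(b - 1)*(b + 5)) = b + 5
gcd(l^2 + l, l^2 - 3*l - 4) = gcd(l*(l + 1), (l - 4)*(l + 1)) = l + 1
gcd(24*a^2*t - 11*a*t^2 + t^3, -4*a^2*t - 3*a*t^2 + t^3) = t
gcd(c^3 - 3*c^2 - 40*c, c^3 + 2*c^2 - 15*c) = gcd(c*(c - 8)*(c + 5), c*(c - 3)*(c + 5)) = c^2 + 5*c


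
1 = 1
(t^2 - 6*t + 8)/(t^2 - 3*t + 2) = (t - 4)/(t - 1)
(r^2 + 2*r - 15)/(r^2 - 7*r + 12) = (r + 5)/(r - 4)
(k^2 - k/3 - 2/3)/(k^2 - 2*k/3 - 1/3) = (3*k + 2)/(3*k + 1)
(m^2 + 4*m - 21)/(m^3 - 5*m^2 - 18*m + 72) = (m + 7)/(m^2 - 2*m - 24)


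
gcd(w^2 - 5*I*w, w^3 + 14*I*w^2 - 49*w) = w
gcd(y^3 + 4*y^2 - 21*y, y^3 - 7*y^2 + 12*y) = y^2 - 3*y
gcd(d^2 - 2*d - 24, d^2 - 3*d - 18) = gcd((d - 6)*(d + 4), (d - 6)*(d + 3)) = d - 6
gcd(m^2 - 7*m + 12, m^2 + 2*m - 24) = m - 4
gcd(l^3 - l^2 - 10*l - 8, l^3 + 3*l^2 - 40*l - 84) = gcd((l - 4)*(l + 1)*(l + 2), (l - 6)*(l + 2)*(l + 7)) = l + 2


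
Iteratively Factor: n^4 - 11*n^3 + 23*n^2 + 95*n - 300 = (n - 4)*(n^3 - 7*n^2 - 5*n + 75) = (n - 4)*(n + 3)*(n^2 - 10*n + 25) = (n - 5)*(n - 4)*(n + 3)*(n - 5)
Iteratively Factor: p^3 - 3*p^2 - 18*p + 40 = (p + 4)*(p^2 - 7*p + 10) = (p - 2)*(p + 4)*(p - 5)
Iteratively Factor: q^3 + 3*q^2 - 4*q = (q - 1)*(q^2 + 4*q) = q*(q - 1)*(q + 4)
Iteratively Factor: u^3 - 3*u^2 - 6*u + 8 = (u - 1)*(u^2 - 2*u - 8) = (u - 1)*(u + 2)*(u - 4)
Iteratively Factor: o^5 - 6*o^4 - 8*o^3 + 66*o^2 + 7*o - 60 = (o + 1)*(o^4 - 7*o^3 - o^2 + 67*o - 60) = (o - 1)*(o + 1)*(o^3 - 6*o^2 - 7*o + 60) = (o - 4)*(o - 1)*(o + 1)*(o^2 - 2*o - 15) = (o - 4)*(o - 1)*(o + 1)*(o + 3)*(o - 5)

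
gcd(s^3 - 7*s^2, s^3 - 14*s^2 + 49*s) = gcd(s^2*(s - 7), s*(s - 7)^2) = s^2 - 7*s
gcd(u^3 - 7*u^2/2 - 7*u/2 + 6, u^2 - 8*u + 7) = u - 1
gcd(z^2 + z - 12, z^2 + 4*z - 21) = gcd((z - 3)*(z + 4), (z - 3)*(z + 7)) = z - 3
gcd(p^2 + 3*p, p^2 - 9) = p + 3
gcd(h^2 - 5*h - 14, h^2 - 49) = h - 7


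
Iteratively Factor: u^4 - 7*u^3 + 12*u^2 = (u - 4)*(u^3 - 3*u^2) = (u - 4)*(u - 3)*(u^2) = u*(u - 4)*(u - 3)*(u)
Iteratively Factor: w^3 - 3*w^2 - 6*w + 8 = (w - 4)*(w^2 + w - 2) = (w - 4)*(w - 1)*(w + 2)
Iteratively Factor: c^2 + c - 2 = (c + 2)*(c - 1)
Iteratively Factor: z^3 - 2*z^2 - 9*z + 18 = (z - 2)*(z^2 - 9) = (z - 3)*(z - 2)*(z + 3)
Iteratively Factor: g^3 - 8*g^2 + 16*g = (g - 4)*(g^2 - 4*g) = g*(g - 4)*(g - 4)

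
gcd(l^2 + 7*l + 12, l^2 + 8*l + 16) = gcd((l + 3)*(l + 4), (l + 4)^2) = l + 4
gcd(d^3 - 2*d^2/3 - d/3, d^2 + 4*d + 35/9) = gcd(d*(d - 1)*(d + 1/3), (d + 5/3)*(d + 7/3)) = 1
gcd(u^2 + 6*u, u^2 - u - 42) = u + 6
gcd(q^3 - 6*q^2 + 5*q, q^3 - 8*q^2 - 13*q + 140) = q - 5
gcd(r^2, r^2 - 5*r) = r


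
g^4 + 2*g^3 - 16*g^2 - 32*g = g*(g - 4)*(g + 2)*(g + 4)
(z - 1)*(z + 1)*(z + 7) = z^3 + 7*z^2 - z - 7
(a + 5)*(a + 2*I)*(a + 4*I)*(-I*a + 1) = -I*a^4 + 7*a^3 - 5*I*a^3 + 35*a^2 + 14*I*a^2 - 8*a + 70*I*a - 40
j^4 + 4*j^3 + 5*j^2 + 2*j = j*(j + 1)^2*(j + 2)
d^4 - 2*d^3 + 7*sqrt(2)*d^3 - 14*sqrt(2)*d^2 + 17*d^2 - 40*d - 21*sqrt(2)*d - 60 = (d - 3)*(d + 1)*(d + 2*sqrt(2))*(d + 5*sqrt(2))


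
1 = 1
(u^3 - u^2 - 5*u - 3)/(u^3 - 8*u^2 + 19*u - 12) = (u^2 + 2*u + 1)/(u^2 - 5*u + 4)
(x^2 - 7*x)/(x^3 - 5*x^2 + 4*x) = (x - 7)/(x^2 - 5*x + 4)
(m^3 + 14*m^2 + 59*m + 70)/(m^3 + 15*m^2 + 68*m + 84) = (m + 5)/(m + 6)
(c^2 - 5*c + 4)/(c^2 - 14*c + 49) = (c^2 - 5*c + 4)/(c^2 - 14*c + 49)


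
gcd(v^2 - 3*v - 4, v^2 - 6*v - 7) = v + 1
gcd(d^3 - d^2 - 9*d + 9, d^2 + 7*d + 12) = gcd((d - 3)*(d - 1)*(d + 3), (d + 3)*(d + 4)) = d + 3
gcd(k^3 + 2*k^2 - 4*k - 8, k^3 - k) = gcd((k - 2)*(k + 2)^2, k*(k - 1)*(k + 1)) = 1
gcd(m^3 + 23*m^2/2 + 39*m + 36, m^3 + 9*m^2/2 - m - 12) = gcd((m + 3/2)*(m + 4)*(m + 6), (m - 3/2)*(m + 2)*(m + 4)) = m + 4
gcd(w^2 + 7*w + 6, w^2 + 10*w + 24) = w + 6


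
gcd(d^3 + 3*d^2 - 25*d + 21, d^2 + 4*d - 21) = d^2 + 4*d - 21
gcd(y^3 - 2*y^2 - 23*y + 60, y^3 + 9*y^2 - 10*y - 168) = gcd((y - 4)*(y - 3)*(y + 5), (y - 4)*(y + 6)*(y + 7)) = y - 4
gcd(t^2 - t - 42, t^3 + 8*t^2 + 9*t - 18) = t + 6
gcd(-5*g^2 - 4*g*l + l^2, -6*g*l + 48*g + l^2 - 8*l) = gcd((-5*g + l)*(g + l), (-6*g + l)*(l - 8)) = 1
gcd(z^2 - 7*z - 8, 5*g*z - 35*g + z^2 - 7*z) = 1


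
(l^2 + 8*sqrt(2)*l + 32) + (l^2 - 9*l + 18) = 2*l^2 - 9*l + 8*sqrt(2)*l + 50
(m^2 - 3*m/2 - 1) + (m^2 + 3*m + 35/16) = 2*m^2 + 3*m/2 + 19/16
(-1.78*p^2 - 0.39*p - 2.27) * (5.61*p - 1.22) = -9.9858*p^3 - 0.0163000000000002*p^2 - 12.2589*p + 2.7694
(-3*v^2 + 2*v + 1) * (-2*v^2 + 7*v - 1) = 6*v^4 - 25*v^3 + 15*v^2 + 5*v - 1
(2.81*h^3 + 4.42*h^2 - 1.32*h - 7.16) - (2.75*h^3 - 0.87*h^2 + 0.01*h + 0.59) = 0.0600000000000001*h^3 + 5.29*h^2 - 1.33*h - 7.75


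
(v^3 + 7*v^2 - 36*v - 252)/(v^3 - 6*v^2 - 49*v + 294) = (v + 6)/(v - 7)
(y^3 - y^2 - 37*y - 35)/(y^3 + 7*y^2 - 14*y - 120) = (y^2 - 6*y - 7)/(y^2 + 2*y - 24)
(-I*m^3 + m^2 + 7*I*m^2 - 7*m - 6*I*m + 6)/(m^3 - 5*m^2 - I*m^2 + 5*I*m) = (-I*m^3 + m^2*(1 + 7*I) - m*(7 + 6*I) + 6)/(m*(m^2 - m*(5 + I) + 5*I))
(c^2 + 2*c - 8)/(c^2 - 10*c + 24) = (c^2 + 2*c - 8)/(c^2 - 10*c + 24)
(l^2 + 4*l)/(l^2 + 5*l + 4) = l/(l + 1)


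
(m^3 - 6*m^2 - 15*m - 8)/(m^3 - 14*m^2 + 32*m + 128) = (m^2 + 2*m + 1)/(m^2 - 6*m - 16)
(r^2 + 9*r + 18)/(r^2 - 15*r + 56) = (r^2 + 9*r + 18)/(r^2 - 15*r + 56)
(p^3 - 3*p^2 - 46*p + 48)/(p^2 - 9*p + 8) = p + 6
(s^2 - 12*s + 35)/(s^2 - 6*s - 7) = (s - 5)/(s + 1)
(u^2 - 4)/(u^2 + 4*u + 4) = (u - 2)/(u + 2)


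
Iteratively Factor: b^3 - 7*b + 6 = (b + 3)*(b^2 - 3*b + 2) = (b - 1)*(b + 3)*(b - 2)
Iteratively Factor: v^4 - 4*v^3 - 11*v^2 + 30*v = (v + 3)*(v^3 - 7*v^2 + 10*v) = v*(v + 3)*(v^2 - 7*v + 10) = v*(v - 2)*(v + 3)*(v - 5)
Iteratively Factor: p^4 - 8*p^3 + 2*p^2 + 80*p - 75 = (p - 1)*(p^3 - 7*p^2 - 5*p + 75) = (p - 1)*(p + 3)*(p^2 - 10*p + 25) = (p - 5)*(p - 1)*(p + 3)*(p - 5)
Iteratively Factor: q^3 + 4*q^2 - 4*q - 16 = (q - 2)*(q^2 + 6*q + 8) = (q - 2)*(q + 2)*(q + 4)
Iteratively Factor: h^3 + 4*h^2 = (h)*(h^2 + 4*h) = h^2*(h + 4)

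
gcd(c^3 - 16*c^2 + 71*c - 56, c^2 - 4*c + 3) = c - 1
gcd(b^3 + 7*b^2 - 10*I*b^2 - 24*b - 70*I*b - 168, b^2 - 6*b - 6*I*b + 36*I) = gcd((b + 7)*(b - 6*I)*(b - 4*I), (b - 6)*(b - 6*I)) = b - 6*I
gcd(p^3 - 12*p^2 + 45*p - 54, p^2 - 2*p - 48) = 1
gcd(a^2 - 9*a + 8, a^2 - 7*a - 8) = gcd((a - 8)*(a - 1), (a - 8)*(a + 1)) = a - 8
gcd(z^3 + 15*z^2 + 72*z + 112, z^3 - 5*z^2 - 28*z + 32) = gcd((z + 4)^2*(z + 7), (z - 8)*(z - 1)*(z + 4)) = z + 4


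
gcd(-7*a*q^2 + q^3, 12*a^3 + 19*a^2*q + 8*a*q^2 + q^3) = 1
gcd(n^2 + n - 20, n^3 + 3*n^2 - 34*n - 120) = n + 5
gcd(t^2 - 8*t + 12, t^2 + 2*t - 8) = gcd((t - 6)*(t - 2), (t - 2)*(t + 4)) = t - 2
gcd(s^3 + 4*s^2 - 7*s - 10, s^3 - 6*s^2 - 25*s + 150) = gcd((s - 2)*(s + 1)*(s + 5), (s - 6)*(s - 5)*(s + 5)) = s + 5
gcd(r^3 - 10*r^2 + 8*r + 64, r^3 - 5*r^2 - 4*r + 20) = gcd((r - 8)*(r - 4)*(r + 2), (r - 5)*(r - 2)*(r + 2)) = r + 2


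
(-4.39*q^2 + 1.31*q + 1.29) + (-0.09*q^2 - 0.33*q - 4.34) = -4.48*q^2 + 0.98*q - 3.05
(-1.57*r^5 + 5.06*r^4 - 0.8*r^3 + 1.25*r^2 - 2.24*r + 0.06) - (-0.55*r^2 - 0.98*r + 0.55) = -1.57*r^5 + 5.06*r^4 - 0.8*r^3 + 1.8*r^2 - 1.26*r - 0.49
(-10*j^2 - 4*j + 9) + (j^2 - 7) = -9*j^2 - 4*j + 2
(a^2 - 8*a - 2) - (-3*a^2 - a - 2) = 4*a^2 - 7*a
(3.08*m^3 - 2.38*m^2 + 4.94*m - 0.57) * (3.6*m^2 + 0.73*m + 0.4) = 11.088*m^5 - 6.3196*m^4 + 17.2786*m^3 + 0.6022*m^2 + 1.5599*m - 0.228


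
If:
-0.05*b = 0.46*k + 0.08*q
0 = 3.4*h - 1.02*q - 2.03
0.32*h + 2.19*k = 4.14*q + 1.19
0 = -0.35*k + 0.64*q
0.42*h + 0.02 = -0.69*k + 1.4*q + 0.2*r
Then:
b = 466.75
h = -7.00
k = -46.33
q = -25.34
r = 2.91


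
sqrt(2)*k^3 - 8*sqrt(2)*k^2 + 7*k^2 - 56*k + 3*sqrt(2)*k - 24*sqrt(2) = (k - 8)*(k + 3*sqrt(2))*(sqrt(2)*k + 1)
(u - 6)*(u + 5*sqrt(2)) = u^2 - 6*u + 5*sqrt(2)*u - 30*sqrt(2)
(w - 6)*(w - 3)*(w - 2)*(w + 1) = w^4 - 10*w^3 + 25*w^2 - 36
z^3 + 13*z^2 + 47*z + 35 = (z + 1)*(z + 5)*(z + 7)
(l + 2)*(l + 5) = l^2 + 7*l + 10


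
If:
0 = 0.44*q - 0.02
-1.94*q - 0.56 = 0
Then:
No Solution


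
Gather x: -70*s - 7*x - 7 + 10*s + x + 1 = -60*s - 6*x - 6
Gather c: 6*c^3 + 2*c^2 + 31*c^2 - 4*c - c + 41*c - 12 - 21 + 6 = 6*c^3 + 33*c^2 + 36*c - 27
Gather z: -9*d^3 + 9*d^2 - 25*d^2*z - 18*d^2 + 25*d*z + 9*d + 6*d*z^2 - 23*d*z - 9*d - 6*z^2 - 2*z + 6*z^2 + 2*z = -9*d^3 - 9*d^2 + 6*d*z^2 + z*(-25*d^2 + 2*d)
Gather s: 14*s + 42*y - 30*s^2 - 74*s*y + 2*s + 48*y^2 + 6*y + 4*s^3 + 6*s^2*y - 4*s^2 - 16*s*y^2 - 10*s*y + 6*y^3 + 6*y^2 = 4*s^3 + s^2*(6*y - 34) + s*(-16*y^2 - 84*y + 16) + 6*y^3 + 54*y^2 + 48*y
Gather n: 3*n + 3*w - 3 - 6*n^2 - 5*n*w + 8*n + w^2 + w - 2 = -6*n^2 + n*(11 - 5*w) + w^2 + 4*w - 5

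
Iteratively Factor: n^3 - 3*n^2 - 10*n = (n)*(n^2 - 3*n - 10) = n*(n + 2)*(n - 5)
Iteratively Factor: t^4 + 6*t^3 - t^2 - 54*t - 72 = (t + 4)*(t^3 + 2*t^2 - 9*t - 18) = (t + 3)*(t + 4)*(t^2 - t - 6) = (t - 3)*(t + 3)*(t + 4)*(t + 2)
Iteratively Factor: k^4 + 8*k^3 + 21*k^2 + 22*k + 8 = (k + 1)*(k^3 + 7*k^2 + 14*k + 8) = (k + 1)^2*(k^2 + 6*k + 8) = (k + 1)^2*(k + 2)*(k + 4)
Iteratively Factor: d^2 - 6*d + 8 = (d - 2)*(d - 4)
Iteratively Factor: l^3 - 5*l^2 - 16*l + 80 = (l + 4)*(l^2 - 9*l + 20) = (l - 5)*(l + 4)*(l - 4)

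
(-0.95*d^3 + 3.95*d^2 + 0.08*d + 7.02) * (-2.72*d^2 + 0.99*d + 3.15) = 2.584*d^5 - 11.6845*d^4 + 0.700400000000001*d^3 - 6.5727*d^2 + 7.2018*d + 22.113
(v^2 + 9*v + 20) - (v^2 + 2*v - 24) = 7*v + 44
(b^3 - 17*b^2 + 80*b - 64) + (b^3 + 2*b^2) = 2*b^3 - 15*b^2 + 80*b - 64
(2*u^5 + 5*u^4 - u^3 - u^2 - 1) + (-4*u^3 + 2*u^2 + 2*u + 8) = 2*u^5 + 5*u^4 - 5*u^3 + u^2 + 2*u + 7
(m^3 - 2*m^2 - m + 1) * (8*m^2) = 8*m^5 - 16*m^4 - 8*m^3 + 8*m^2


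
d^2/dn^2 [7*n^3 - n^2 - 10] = 42*n - 2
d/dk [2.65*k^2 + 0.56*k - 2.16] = 5.3*k + 0.56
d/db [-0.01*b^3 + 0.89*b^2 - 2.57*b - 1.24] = -0.03*b^2 + 1.78*b - 2.57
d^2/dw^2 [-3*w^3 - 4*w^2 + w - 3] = -18*w - 8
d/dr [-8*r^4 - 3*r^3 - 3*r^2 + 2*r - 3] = -32*r^3 - 9*r^2 - 6*r + 2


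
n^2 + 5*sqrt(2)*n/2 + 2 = (n + sqrt(2)/2)*(n + 2*sqrt(2))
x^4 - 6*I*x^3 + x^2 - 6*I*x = x*(x - 6*I)*(-I*x + 1)*(I*x + 1)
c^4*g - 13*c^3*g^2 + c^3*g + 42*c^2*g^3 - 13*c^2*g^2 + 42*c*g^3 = c*(c - 7*g)*(c - 6*g)*(c*g + g)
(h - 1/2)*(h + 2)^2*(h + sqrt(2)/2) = h^4 + sqrt(2)*h^3/2 + 7*h^3/2 + 2*h^2 + 7*sqrt(2)*h^2/4 - 2*h + sqrt(2)*h - sqrt(2)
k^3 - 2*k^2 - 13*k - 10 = (k - 5)*(k + 1)*(k + 2)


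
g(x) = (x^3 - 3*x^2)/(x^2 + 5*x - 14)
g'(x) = (-2*x - 5)*(x^3 - 3*x^2)/(x^2 + 5*x - 14)^2 + (3*x^2 - 6*x)/(x^2 + 5*x - 14)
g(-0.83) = 0.15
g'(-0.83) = -0.37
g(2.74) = -0.27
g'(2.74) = 1.24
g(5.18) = 1.51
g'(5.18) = 0.68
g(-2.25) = 1.32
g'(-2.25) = -1.39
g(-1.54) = 0.56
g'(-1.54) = -0.79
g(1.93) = 6.38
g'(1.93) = 91.02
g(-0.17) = 0.01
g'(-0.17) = -0.07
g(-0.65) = 0.09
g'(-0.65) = -0.29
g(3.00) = 0.00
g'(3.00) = 0.90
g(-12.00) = -30.86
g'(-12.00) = -1.18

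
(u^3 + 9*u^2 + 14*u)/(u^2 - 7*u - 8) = u*(u^2 + 9*u + 14)/(u^2 - 7*u - 8)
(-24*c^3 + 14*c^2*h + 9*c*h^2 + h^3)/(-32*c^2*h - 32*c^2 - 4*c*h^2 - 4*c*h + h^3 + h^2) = (6*c^2 - 5*c*h - h^2)/(8*c*h + 8*c - h^2 - h)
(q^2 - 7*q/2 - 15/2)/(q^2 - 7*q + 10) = (q + 3/2)/(q - 2)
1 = 1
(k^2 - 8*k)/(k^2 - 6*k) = (k - 8)/(k - 6)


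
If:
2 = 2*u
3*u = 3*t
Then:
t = 1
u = 1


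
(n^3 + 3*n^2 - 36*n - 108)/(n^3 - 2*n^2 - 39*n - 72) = (n^2 - 36)/(n^2 - 5*n - 24)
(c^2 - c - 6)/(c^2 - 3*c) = (c + 2)/c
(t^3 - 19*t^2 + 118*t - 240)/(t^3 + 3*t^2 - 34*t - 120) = (t^2 - 13*t + 40)/(t^2 + 9*t + 20)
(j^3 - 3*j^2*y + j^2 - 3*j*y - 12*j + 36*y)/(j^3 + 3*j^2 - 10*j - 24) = (j - 3*y)/(j + 2)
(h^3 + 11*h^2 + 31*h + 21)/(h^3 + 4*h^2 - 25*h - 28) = (h + 3)/(h - 4)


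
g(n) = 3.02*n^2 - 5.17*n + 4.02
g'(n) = 6.04*n - 5.17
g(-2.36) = 33.04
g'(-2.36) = -19.42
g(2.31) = 8.19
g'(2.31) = 8.78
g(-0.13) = 4.74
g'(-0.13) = -5.96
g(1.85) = 4.79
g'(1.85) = 6.00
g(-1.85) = 23.92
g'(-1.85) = -16.34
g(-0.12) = 4.68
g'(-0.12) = -5.89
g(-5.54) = 125.35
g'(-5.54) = -38.63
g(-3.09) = 48.83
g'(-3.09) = -23.83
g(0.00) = 4.02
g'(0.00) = -5.17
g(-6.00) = 143.76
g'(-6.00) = -41.41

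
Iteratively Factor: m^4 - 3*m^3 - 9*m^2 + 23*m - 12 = (m - 1)*(m^3 - 2*m^2 - 11*m + 12) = (m - 1)^2*(m^2 - m - 12) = (m - 1)^2*(m + 3)*(m - 4)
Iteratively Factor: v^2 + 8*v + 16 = (v + 4)*(v + 4)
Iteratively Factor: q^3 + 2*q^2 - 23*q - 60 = (q + 3)*(q^2 - q - 20) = (q + 3)*(q + 4)*(q - 5)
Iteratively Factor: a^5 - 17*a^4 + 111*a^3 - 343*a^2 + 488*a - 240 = (a - 3)*(a^4 - 14*a^3 + 69*a^2 - 136*a + 80) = (a - 4)*(a - 3)*(a^3 - 10*a^2 + 29*a - 20) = (a - 5)*(a - 4)*(a - 3)*(a^2 - 5*a + 4) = (a - 5)*(a - 4)^2*(a - 3)*(a - 1)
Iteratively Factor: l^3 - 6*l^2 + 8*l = (l - 2)*(l^2 - 4*l) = l*(l - 2)*(l - 4)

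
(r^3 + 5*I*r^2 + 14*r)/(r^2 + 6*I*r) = (r^2 + 5*I*r + 14)/(r + 6*I)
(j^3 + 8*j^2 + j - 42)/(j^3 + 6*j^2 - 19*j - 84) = (j - 2)/(j - 4)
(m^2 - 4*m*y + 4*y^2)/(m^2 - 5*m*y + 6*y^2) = (-m + 2*y)/(-m + 3*y)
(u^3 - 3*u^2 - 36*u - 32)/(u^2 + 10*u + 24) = (u^2 - 7*u - 8)/(u + 6)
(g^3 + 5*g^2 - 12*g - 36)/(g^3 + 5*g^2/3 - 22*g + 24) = 3*(g + 2)/(3*g - 4)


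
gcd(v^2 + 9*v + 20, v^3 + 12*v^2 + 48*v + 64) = v + 4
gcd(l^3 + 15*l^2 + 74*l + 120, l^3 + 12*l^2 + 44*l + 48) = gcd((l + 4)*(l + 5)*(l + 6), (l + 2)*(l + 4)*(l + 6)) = l^2 + 10*l + 24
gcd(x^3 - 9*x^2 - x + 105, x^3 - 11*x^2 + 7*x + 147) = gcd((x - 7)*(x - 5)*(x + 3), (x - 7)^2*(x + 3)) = x^2 - 4*x - 21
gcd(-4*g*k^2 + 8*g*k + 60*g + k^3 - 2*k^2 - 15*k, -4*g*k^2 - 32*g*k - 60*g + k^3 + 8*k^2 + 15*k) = 4*g*k + 12*g - k^2 - 3*k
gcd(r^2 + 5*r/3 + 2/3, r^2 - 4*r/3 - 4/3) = r + 2/3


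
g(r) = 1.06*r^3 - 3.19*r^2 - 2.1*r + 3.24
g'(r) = 3.18*r^2 - 6.38*r - 2.1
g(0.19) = 2.73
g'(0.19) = -3.20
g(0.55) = 1.30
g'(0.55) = -4.65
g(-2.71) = -35.59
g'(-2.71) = 38.54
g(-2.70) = -35.21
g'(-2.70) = 38.31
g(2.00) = -5.24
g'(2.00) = -2.14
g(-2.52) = -28.69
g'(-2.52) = 34.17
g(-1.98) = -13.34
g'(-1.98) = 23.00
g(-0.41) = 3.49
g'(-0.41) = 1.05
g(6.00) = 104.76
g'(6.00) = 74.10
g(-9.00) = -1008.99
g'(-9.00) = 312.90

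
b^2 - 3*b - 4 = (b - 4)*(b + 1)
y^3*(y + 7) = y^4 + 7*y^3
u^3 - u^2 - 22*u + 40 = (u - 4)*(u - 2)*(u + 5)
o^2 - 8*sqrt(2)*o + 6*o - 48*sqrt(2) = (o + 6)*(o - 8*sqrt(2))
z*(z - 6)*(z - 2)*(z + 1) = z^4 - 7*z^3 + 4*z^2 + 12*z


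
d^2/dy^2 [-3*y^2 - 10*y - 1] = -6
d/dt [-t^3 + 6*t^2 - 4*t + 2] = -3*t^2 + 12*t - 4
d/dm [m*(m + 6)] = 2*m + 6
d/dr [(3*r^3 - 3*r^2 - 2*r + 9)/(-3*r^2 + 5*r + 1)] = (-9*r^4 + 30*r^3 - 12*r^2 + 48*r - 47)/(9*r^4 - 30*r^3 + 19*r^2 + 10*r + 1)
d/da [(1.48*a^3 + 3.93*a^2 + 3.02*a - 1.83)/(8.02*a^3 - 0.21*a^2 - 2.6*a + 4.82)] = (-31.8294*a^4 - 56.1368*a^3 + 55.8468*a^2 + 37.1166*a + 9.7984)/(64.3204*a^6 - 3.3684*a^5 - 41.6599*a^4 + 78.4048*a^3 + 4.7356*a^2 - 25.064*a + 23.2324)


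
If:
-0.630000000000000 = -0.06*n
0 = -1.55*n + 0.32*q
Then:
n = 10.50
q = 50.86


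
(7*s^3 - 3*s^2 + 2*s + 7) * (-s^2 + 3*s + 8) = -7*s^5 + 24*s^4 + 45*s^3 - 25*s^2 + 37*s + 56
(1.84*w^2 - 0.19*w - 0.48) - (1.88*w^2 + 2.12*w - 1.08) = -0.0399999999999998*w^2 - 2.31*w + 0.6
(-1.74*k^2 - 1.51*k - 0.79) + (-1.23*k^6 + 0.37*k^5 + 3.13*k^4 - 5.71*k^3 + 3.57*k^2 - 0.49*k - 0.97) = -1.23*k^6 + 0.37*k^5 + 3.13*k^4 - 5.71*k^3 + 1.83*k^2 - 2.0*k - 1.76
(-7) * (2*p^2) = -14*p^2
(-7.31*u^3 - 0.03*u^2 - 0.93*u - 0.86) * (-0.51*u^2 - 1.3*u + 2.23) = 3.7281*u^5 + 9.5183*u^4 - 15.788*u^3 + 1.5807*u^2 - 0.9559*u - 1.9178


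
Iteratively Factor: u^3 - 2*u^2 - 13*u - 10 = (u + 2)*(u^2 - 4*u - 5) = (u - 5)*(u + 2)*(u + 1)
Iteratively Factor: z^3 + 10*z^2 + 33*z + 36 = (z + 3)*(z^2 + 7*z + 12) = (z + 3)*(z + 4)*(z + 3)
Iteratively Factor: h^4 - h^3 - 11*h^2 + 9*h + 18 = (h + 1)*(h^3 - 2*h^2 - 9*h + 18) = (h + 1)*(h + 3)*(h^2 - 5*h + 6) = (h - 3)*(h + 1)*(h + 3)*(h - 2)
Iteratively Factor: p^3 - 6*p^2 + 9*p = (p)*(p^2 - 6*p + 9) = p*(p - 3)*(p - 3)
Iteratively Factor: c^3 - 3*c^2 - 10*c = (c + 2)*(c^2 - 5*c) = c*(c + 2)*(c - 5)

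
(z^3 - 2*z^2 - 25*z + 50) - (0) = z^3 - 2*z^2 - 25*z + 50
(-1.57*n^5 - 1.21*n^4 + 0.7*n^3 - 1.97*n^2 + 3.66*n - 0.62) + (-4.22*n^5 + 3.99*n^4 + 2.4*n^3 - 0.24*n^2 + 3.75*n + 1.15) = -5.79*n^5 + 2.78*n^4 + 3.1*n^3 - 2.21*n^2 + 7.41*n + 0.53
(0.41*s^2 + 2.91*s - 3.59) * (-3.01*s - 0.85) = -1.2341*s^3 - 9.1076*s^2 + 8.3324*s + 3.0515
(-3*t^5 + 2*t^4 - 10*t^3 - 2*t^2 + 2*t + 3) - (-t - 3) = -3*t^5 + 2*t^4 - 10*t^3 - 2*t^2 + 3*t + 6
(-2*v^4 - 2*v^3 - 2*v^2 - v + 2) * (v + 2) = -2*v^5 - 6*v^4 - 6*v^3 - 5*v^2 + 4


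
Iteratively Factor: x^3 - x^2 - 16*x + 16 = (x - 4)*(x^2 + 3*x - 4) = (x - 4)*(x - 1)*(x + 4)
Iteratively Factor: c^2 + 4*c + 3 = (c + 3)*(c + 1)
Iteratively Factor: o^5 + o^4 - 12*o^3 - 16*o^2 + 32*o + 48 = (o - 2)*(o^4 + 3*o^3 - 6*o^2 - 28*o - 24) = (o - 2)*(o + 2)*(o^3 + o^2 - 8*o - 12) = (o - 3)*(o - 2)*(o + 2)*(o^2 + 4*o + 4) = (o - 3)*(o - 2)*(o + 2)^2*(o + 2)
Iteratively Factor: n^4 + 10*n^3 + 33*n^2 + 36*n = (n + 3)*(n^3 + 7*n^2 + 12*n) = (n + 3)^2*(n^2 + 4*n) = n*(n + 3)^2*(n + 4)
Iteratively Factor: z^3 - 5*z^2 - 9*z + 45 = (z - 5)*(z^2 - 9) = (z - 5)*(z - 3)*(z + 3)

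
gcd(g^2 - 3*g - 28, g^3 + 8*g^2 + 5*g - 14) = 1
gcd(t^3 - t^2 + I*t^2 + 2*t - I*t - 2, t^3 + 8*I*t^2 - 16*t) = 1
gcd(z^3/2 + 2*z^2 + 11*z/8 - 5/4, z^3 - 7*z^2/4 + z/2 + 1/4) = 1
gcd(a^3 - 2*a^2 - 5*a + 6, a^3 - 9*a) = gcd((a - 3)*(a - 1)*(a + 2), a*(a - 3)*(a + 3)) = a - 3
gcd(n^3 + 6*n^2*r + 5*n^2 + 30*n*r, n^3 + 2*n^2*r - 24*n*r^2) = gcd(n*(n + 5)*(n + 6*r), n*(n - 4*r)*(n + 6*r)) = n^2 + 6*n*r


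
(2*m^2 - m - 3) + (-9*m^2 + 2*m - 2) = -7*m^2 + m - 5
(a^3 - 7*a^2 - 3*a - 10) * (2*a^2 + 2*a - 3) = 2*a^5 - 12*a^4 - 23*a^3 - 5*a^2 - 11*a + 30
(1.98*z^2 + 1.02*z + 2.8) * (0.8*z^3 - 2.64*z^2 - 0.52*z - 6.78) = 1.584*z^5 - 4.4112*z^4 - 1.4824*z^3 - 21.3468*z^2 - 8.3716*z - 18.984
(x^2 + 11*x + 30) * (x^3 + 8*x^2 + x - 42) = x^5 + 19*x^4 + 119*x^3 + 209*x^2 - 432*x - 1260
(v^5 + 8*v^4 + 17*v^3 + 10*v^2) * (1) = v^5 + 8*v^4 + 17*v^3 + 10*v^2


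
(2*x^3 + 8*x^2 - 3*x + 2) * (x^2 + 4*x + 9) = 2*x^5 + 16*x^4 + 47*x^3 + 62*x^2 - 19*x + 18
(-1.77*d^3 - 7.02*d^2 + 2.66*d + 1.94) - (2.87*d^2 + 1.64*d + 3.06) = -1.77*d^3 - 9.89*d^2 + 1.02*d - 1.12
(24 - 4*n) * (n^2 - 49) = -4*n^3 + 24*n^2 + 196*n - 1176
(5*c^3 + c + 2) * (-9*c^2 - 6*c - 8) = -45*c^5 - 30*c^4 - 49*c^3 - 24*c^2 - 20*c - 16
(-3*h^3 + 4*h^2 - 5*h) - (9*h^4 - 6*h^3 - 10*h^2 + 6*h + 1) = -9*h^4 + 3*h^3 + 14*h^2 - 11*h - 1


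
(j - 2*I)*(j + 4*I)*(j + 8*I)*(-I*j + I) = -I*j^4 + 10*j^3 + I*j^3 - 10*j^2 + 8*I*j^2 + 64*j - 8*I*j - 64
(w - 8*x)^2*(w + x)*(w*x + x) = w^4*x - 15*w^3*x^2 + w^3*x + 48*w^2*x^3 - 15*w^2*x^2 + 64*w*x^4 + 48*w*x^3 + 64*x^4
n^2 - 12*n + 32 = (n - 8)*(n - 4)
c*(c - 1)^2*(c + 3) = c^4 + c^3 - 5*c^2 + 3*c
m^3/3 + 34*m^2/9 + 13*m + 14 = (m/3 + 1)*(m + 7/3)*(m + 6)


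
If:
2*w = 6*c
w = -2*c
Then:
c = 0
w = 0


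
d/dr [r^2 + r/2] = 2*r + 1/2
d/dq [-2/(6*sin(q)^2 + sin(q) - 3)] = 2*(12*sin(q) + 1)*cos(q)/(sin(q) - 3*cos(2*q))^2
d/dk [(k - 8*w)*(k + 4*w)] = 2*k - 4*w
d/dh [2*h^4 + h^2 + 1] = 8*h^3 + 2*h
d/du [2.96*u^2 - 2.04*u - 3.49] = 5.92*u - 2.04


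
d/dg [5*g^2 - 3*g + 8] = 10*g - 3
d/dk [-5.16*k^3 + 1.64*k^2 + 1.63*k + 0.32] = -15.48*k^2 + 3.28*k + 1.63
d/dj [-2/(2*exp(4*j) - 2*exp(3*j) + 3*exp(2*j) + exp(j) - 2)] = (16*exp(3*j) - 12*exp(2*j) + 12*exp(j) + 2)*exp(j)/(2*exp(4*j) - 2*exp(3*j) + 3*exp(2*j) + exp(j) - 2)^2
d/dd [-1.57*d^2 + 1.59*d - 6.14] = 1.59 - 3.14*d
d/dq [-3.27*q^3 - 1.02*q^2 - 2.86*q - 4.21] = -9.81*q^2 - 2.04*q - 2.86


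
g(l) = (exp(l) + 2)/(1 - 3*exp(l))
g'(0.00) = 1.75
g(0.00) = -1.50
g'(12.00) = 0.00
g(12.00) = -0.33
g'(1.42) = 0.22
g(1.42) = -0.54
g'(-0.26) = 3.13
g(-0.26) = -2.11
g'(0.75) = 0.52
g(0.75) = -0.77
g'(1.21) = 0.29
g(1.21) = -0.59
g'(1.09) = 0.33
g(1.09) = -0.63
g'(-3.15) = 0.39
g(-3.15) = 2.34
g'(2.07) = 0.11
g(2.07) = -0.44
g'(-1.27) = 79.24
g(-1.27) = 14.48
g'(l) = exp(l)/(1 - 3*exp(l)) + 3*(exp(l) + 2)*exp(l)/(1 - 3*exp(l))^2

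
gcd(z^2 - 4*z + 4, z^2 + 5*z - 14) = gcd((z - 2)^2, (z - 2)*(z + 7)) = z - 2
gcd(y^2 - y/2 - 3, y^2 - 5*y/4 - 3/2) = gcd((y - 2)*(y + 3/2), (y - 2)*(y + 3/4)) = y - 2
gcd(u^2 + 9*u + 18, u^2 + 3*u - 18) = u + 6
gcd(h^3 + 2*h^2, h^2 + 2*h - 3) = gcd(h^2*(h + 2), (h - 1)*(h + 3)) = 1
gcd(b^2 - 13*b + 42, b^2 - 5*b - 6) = b - 6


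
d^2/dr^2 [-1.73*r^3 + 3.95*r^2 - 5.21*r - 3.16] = 7.9 - 10.38*r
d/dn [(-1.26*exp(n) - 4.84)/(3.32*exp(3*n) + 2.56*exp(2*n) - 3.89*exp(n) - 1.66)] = (8.3664*exp(3*n) + 51.432*exp(2*n) + 24.7808*exp(n) - 16.736)*exp(n)/(11.0224*exp(6*n) + 16.9984*exp(5*n) - 19.276*exp(4*n) - 30.9392*exp(3*n) + 6.6329*exp(2*n) + 12.9148*exp(n) + 2.7556)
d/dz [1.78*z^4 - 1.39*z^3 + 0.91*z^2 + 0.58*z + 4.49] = 7.12*z^3 - 4.17*z^2 + 1.82*z + 0.58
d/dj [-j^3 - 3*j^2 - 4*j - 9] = -3*j^2 - 6*j - 4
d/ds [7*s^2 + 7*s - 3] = 14*s + 7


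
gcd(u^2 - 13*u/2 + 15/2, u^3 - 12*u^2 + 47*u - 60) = u - 5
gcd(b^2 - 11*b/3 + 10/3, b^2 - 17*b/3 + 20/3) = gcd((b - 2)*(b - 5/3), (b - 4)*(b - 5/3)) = b - 5/3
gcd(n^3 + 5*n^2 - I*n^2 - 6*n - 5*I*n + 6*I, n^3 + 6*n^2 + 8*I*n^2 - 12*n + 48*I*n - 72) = n + 6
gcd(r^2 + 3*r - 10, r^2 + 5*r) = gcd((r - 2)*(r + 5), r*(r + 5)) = r + 5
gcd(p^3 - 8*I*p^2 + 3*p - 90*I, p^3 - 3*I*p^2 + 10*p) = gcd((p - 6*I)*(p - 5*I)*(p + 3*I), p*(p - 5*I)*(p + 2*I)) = p - 5*I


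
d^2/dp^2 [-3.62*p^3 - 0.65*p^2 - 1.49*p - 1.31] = -21.72*p - 1.3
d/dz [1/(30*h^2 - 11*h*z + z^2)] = (11*h - 2*z)/(30*h^2 - 11*h*z + z^2)^2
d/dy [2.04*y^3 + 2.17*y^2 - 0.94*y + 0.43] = 6.12*y^2 + 4.34*y - 0.94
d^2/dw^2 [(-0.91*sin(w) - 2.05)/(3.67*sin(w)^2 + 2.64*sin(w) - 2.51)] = (12.256699*sin(w)^5 + 101.628172*sin(w)^4 + 85.368604*sin(w)^3 - 69.8138259999999*sin(w)^2 - 150.150911*sin(w) - 78.403378)/(3.67*sin(w)^2 + 2.64*sin(w) - 2.51)^3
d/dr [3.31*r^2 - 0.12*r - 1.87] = 6.62*r - 0.12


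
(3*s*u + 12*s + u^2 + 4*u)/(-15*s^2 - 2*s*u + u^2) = (-u - 4)/(5*s - u)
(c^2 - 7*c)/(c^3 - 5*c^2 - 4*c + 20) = c*(c - 7)/(c^3 - 5*c^2 - 4*c + 20)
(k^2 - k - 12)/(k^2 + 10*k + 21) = (k - 4)/(k + 7)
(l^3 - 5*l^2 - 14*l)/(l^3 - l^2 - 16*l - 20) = l*(l - 7)/(l^2 - 3*l - 10)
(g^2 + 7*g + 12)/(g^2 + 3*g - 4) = (g + 3)/(g - 1)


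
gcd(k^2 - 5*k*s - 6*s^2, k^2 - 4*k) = 1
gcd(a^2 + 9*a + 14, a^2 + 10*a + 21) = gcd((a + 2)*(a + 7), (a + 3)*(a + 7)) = a + 7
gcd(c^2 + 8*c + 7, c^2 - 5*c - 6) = c + 1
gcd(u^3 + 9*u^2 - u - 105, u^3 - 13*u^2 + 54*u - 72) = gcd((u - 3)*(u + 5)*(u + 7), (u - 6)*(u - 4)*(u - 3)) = u - 3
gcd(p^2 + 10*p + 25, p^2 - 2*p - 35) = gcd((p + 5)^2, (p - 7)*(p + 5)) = p + 5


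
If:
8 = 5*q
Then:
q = 8/5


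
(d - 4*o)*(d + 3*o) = d^2 - d*o - 12*o^2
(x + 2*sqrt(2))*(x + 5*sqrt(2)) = x^2 + 7*sqrt(2)*x + 20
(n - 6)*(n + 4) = n^2 - 2*n - 24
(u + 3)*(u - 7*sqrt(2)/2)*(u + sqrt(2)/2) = u^3 - 3*sqrt(2)*u^2 + 3*u^2 - 9*sqrt(2)*u - 7*u/2 - 21/2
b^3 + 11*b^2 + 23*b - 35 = (b - 1)*(b + 5)*(b + 7)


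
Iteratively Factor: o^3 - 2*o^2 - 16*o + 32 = (o + 4)*(o^2 - 6*o + 8) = (o - 4)*(o + 4)*(o - 2)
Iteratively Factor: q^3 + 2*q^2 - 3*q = (q + 3)*(q^2 - q) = (q - 1)*(q + 3)*(q)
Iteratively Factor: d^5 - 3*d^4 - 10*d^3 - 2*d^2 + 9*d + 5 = (d - 1)*(d^4 - 2*d^3 - 12*d^2 - 14*d - 5) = (d - 5)*(d - 1)*(d^3 + 3*d^2 + 3*d + 1) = (d - 5)*(d - 1)*(d + 1)*(d^2 + 2*d + 1) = (d - 5)*(d - 1)*(d + 1)^2*(d + 1)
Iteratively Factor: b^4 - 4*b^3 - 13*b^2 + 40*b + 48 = (b - 4)*(b^3 - 13*b - 12) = (b - 4)*(b + 3)*(b^2 - 3*b - 4) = (b - 4)^2*(b + 3)*(b + 1)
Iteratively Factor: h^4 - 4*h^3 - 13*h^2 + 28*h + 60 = (h + 2)*(h^3 - 6*h^2 - h + 30) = (h - 3)*(h + 2)*(h^2 - 3*h - 10) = (h - 3)*(h + 2)^2*(h - 5)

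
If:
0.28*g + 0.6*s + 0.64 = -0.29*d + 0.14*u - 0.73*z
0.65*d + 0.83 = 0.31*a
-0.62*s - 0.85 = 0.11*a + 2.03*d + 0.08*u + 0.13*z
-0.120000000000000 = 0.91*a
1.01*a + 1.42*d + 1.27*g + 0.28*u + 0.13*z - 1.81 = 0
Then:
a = -0.13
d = -1.34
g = 0.719658979052313 - 0.55691434186821*z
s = 1.68819912147044 - 0.47570562865098*z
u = 2.06171862204509*z + 10.4705565550115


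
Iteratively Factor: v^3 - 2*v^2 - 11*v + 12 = (v - 1)*(v^2 - v - 12) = (v - 1)*(v + 3)*(v - 4)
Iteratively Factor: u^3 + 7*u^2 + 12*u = (u + 3)*(u^2 + 4*u) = u*(u + 3)*(u + 4)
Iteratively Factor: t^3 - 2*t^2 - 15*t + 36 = (t + 4)*(t^2 - 6*t + 9) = (t - 3)*(t + 4)*(t - 3)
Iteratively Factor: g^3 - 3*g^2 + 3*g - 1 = (g - 1)*(g^2 - 2*g + 1) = (g - 1)^2*(g - 1)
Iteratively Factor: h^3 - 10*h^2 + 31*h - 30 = (h - 2)*(h^2 - 8*h + 15) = (h - 3)*(h - 2)*(h - 5)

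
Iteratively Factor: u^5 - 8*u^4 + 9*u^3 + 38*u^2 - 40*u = (u - 1)*(u^4 - 7*u^3 + 2*u^2 + 40*u) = (u - 1)*(u + 2)*(u^3 - 9*u^2 + 20*u) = (u - 5)*(u - 1)*(u + 2)*(u^2 - 4*u) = u*(u - 5)*(u - 1)*(u + 2)*(u - 4)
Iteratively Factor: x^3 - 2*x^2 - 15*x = (x - 5)*(x^2 + 3*x) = x*(x - 5)*(x + 3)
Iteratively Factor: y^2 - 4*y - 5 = (y + 1)*(y - 5)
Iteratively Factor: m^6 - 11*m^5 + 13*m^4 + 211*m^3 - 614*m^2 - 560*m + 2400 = (m - 3)*(m^5 - 8*m^4 - 11*m^3 + 178*m^2 - 80*m - 800) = (m - 4)*(m - 3)*(m^4 - 4*m^3 - 27*m^2 + 70*m + 200) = (m - 4)*(m - 3)*(m + 4)*(m^3 - 8*m^2 + 5*m + 50) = (m - 4)*(m - 3)*(m + 2)*(m + 4)*(m^2 - 10*m + 25) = (m - 5)*(m - 4)*(m - 3)*(m + 2)*(m + 4)*(m - 5)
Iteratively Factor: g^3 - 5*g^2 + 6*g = (g - 2)*(g^2 - 3*g) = (g - 3)*(g - 2)*(g)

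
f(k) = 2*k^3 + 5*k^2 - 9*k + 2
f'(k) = 6*k^2 + 10*k - 9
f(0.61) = -1.18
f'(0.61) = -0.67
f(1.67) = 10.23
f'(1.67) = 24.43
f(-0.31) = 5.21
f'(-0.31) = -11.52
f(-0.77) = 10.98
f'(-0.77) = -13.14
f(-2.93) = 20.99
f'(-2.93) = 13.21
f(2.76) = 57.30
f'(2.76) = 64.31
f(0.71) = -1.15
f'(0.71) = 1.12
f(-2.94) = 20.85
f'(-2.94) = 13.46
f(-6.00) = -196.00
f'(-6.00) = 147.00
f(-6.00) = -196.00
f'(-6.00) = 147.00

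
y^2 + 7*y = y*(y + 7)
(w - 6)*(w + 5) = w^2 - w - 30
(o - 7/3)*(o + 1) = o^2 - 4*o/3 - 7/3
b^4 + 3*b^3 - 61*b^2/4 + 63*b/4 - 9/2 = (b - 3/2)*(b - 1)*(b - 1/2)*(b + 6)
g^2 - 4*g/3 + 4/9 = (g - 2/3)^2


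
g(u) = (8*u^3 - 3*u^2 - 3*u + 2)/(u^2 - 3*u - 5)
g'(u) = (3 - 2*u)*(8*u^3 - 3*u^2 - 3*u + 2)/(u^2 - 3*u - 5)^2 + (24*u^2 - 6*u - 3)/(u^2 - 3*u - 5)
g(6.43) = 116.42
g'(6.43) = -11.56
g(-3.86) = -22.87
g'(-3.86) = 6.17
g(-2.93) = -17.47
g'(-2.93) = 5.32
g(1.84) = -5.07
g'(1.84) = -9.90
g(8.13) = 111.10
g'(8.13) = 1.67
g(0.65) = -0.15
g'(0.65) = -0.46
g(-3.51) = -20.75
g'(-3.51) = 5.93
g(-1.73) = -13.58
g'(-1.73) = -2.67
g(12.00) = 129.69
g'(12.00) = 6.38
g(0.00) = -0.40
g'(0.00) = 0.84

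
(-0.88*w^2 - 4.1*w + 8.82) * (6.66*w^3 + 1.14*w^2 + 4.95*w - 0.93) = -5.8608*w^5 - 28.3092*w^4 + 49.7112*w^3 - 9.4218*w^2 + 47.472*w - 8.2026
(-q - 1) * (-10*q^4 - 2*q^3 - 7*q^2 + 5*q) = 10*q^5 + 12*q^4 + 9*q^3 + 2*q^2 - 5*q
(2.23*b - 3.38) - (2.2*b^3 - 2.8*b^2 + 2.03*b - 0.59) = -2.2*b^3 + 2.8*b^2 + 0.2*b - 2.79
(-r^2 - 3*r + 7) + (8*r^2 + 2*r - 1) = 7*r^2 - r + 6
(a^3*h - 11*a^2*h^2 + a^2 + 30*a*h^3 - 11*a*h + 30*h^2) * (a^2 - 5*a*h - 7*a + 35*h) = a^5*h - 16*a^4*h^2 - 7*a^4*h + a^4 + 85*a^3*h^3 + 112*a^3*h^2 - 16*a^3*h - 7*a^3 - 150*a^2*h^4 - 595*a^2*h^3 + 85*a^2*h^2 + 112*a^2*h + 1050*a*h^4 - 150*a*h^3 - 595*a*h^2 + 1050*h^3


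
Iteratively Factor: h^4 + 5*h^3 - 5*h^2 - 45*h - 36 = (h + 4)*(h^3 + h^2 - 9*h - 9) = (h - 3)*(h + 4)*(h^2 + 4*h + 3) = (h - 3)*(h + 1)*(h + 4)*(h + 3)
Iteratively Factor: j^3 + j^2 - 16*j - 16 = (j + 4)*(j^2 - 3*j - 4) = (j + 1)*(j + 4)*(j - 4)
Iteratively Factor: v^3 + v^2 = (v + 1)*(v^2) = v*(v + 1)*(v)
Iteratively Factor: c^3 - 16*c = (c - 4)*(c^2 + 4*c) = c*(c - 4)*(c + 4)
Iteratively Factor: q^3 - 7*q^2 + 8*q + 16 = (q - 4)*(q^2 - 3*q - 4) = (q - 4)^2*(q + 1)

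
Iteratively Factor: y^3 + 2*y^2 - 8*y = (y - 2)*(y^2 + 4*y) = y*(y - 2)*(y + 4)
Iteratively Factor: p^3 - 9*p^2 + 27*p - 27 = (p - 3)*(p^2 - 6*p + 9) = (p - 3)^2*(p - 3)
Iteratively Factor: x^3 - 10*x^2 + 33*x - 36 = (x - 3)*(x^2 - 7*x + 12) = (x - 3)^2*(x - 4)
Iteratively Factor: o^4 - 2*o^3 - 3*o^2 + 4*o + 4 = (o - 2)*(o^3 - 3*o - 2) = (o - 2)*(o + 1)*(o^2 - o - 2) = (o - 2)^2*(o + 1)*(o + 1)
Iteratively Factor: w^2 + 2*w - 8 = (w + 4)*(w - 2)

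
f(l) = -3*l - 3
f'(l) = -3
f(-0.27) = -2.19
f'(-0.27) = -3.00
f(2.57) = -10.71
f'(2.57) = -3.00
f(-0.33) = -2.01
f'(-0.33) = -3.00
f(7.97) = -26.91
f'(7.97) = -3.00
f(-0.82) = -0.54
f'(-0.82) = -3.00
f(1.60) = -7.80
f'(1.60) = -3.00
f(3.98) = -14.94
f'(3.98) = -3.00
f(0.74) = -5.22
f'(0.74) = -3.00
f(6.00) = -21.00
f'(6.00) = -3.00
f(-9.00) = 24.00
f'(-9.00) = -3.00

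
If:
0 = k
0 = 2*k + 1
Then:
No Solution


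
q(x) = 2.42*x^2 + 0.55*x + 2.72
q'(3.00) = 15.07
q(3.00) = 26.15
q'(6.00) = 29.59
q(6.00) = 93.14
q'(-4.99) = -23.60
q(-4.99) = 60.23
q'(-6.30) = -29.94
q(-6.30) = 95.30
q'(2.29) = 11.63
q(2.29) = 16.67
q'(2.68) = 13.52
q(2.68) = 21.58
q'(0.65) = 3.70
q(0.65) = 4.10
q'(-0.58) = -2.26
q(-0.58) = 3.22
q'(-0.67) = -2.69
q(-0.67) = 3.44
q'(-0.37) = -1.24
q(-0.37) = 2.85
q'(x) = 4.84*x + 0.55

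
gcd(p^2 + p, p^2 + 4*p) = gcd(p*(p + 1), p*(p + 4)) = p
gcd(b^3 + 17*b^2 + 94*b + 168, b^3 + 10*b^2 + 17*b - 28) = b^2 + 11*b + 28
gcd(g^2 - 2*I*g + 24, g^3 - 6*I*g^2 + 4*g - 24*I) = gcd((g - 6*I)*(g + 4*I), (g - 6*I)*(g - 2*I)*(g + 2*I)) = g - 6*I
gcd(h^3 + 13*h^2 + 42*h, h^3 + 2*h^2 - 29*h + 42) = h + 7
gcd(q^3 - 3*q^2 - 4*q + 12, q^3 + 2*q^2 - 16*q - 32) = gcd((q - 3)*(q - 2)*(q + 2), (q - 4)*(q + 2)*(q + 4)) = q + 2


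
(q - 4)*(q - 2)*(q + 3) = q^3 - 3*q^2 - 10*q + 24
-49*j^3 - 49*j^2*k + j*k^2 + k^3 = (-7*j + k)*(j + k)*(7*j + k)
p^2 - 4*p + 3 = (p - 3)*(p - 1)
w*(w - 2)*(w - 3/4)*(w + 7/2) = w^4 + 3*w^3/4 - 65*w^2/8 + 21*w/4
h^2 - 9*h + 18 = (h - 6)*(h - 3)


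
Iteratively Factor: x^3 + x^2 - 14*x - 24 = (x + 3)*(x^2 - 2*x - 8) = (x + 2)*(x + 3)*(x - 4)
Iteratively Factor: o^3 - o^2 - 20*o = (o - 5)*(o^2 + 4*o) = o*(o - 5)*(o + 4)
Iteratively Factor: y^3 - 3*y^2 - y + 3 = (y - 1)*(y^2 - 2*y - 3) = (y - 3)*(y - 1)*(y + 1)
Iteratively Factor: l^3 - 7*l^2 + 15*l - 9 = (l - 3)*(l^2 - 4*l + 3) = (l - 3)^2*(l - 1)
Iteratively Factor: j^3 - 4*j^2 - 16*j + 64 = (j - 4)*(j^2 - 16) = (j - 4)*(j + 4)*(j - 4)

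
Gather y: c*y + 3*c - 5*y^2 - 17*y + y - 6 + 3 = 3*c - 5*y^2 + y*(c - 16) - 3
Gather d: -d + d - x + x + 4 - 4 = 0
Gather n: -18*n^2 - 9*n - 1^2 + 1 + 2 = -18*n^2 - 9*n + 2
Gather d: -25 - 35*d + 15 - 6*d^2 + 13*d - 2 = -6*d^2 - 22*d - 12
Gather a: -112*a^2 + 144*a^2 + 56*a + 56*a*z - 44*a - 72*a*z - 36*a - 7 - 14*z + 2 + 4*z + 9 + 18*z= 32*a^2 + a*(-16*z - 24) + 8*z + 4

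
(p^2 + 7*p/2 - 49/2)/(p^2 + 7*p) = (p - 7/2)/p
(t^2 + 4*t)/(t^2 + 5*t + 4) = t/(t + 1)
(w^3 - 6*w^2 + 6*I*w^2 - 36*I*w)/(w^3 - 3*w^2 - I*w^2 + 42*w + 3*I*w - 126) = w*(w - 6)/(w^2 - w*(3 + 7*I) + 21*I)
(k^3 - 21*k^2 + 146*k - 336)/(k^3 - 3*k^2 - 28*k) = (k^2 - 14*k + 48)/(k*(k + 4))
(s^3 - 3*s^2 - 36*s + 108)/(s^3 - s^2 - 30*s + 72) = (s - 6)/(s - 4)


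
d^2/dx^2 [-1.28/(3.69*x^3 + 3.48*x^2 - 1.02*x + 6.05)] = ((28.3392*x + 8.9088)*(3.69*x^3 + 3.48*x^2 - 1.02*x + 6.05) - 1.28*(11.07*x^2 + 6.96*x - 1.02)*(22.14*x^2 + 13.92*x - 2.04))/(3.69*x^3 + 3.48*x^2 - 1.02*x + 6.05)^3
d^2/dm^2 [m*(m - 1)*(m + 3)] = 6*m + 4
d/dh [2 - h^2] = -2*h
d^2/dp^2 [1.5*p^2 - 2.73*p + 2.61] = 3.00000000000000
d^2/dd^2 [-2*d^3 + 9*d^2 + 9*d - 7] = 18 - 12*d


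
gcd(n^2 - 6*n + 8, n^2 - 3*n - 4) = n - 4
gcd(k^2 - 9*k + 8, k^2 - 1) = k - 1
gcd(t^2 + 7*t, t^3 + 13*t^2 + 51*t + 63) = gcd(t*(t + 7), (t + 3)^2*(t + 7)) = t + 7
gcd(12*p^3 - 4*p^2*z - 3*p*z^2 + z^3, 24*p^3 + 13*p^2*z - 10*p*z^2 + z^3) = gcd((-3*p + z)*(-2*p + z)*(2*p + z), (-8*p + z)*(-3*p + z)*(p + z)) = -3*p + z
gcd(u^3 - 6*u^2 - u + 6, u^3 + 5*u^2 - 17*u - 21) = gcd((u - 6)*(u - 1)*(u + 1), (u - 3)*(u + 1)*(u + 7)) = u + 1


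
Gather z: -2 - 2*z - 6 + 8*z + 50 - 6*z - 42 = 0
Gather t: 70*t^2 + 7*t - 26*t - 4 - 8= 70*t^2 - 19*t - 12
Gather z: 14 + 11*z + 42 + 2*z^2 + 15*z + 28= 2*z^2 + 26*z + 84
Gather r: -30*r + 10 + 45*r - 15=15*r - 5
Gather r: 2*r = 2*r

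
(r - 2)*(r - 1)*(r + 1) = r^3 - 2*r^2 - r + 2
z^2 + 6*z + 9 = (z + 3)^2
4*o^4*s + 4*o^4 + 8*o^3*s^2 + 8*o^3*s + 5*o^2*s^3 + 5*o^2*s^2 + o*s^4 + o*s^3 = (o + s)*(2*o + s)^2*(o*s + o)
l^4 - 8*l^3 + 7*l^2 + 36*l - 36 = (l - 6)*(l - 3)*(l - 1)*(l + 2)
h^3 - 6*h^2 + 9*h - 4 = (h - 4)*(h - 1)^2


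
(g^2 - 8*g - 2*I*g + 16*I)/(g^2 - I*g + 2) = (g - 8)/(g + I)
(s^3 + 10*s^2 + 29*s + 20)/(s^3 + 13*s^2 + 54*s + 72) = (s^2 + 6*s + 5)/(s^2 + 9*s + 18)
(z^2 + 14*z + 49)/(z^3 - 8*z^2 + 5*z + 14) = (z^2 + 14*z + 49)/(z^3 - 8*z^2 + 5*z + 14)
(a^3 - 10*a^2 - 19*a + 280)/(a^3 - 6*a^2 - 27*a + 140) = (a - 8)/(a - 4)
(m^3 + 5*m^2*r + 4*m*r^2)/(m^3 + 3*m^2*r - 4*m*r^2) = (-m - r)/(-m + r)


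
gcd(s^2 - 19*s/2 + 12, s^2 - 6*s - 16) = s - 8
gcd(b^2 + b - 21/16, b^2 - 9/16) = b - 3/4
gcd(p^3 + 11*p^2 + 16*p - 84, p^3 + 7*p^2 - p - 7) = p + 7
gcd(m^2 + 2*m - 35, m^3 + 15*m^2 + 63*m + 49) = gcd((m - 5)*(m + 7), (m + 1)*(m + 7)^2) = m + 7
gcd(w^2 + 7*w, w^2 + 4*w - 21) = w + 7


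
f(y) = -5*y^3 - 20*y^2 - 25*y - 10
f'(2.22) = -187.73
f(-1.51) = -0.64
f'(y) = -15*y^2 - 40*y - 25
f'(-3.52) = -70.06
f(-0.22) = -5.41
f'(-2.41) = -15.72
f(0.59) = -32.74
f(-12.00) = 6050.00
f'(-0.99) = -0.10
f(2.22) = -218.77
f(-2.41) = 4.08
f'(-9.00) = -880.00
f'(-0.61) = -6.18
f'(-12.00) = -1705.00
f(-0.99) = -0.00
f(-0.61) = -1.06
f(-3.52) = 48.26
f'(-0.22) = -16.93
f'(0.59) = -53.82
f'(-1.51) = 1.20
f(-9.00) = 2240.00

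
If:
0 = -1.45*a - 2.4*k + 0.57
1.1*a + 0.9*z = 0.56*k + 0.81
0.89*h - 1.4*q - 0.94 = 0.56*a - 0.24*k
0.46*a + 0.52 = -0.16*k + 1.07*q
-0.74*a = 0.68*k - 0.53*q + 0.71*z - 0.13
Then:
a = 0.51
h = 2.48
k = -0.07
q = 0.69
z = 0.24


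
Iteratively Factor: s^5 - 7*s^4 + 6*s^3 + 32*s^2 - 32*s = (s - 4)*(s^4 - 3*s^3 - 6*s^2 + 8*s) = (s - 4)^2*(s^3 + s^2 - 2*s) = (s - 4)^2*(s + 2)*(s^2 - s) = s*(s - 4)^2*(s + 2)*(s - 1)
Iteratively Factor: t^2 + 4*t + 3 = (t + 3)*(t + 1)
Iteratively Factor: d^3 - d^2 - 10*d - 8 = (d - 4)*(d^2 + 3*d + 2) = (d - 4)*(d + 2)*(d + 1)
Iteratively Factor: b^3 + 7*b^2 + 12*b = (b + 3)*(b^2 + 4*b) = (b + 3)*(b + 4)*(b)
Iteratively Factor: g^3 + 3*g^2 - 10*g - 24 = (g + 2)*(g^2 + g - 12) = (g + 2)*(g + 4)*(g - 3)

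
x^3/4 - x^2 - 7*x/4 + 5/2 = (x/4 + 1/2)*(x - 5)*(x - 1)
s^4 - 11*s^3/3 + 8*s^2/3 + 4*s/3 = s*(s - 2)^2*(s + 1/3)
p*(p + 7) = p^2 + 7*p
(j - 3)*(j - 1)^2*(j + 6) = j^4 + j^3 - 23*j^2 + 39*j - 18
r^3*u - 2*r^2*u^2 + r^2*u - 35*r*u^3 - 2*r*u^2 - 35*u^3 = (r - 7*u)*(r + 5*u)*(r*u + u)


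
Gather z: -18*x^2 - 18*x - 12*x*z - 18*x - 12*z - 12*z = -18*x^2 - 36*x + z*(-12*x - 24)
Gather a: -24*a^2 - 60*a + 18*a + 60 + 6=-24*a^2 - 42*a + 66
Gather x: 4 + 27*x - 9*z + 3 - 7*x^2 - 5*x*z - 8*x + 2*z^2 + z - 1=-7*x^2 + x*(19 - 5*z) + 2*z^2 - 8*z + 6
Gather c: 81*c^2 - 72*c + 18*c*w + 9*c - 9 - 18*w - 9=81*c^2 + c*(18*w - 63) - 18*w - 18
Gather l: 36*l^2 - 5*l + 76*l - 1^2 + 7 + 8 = 36*l^2 + 71*l + 14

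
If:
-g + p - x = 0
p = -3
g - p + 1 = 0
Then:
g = -4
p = -3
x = 1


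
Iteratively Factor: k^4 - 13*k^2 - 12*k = (k)*(k^3 - 13*k - 12) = k*(k + 3)*(k^2 - 3*k - 4) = k*(k + 1)*(k + 3)*(k - 4)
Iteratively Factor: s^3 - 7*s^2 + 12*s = (s - 3)*(s^2 - 4*s) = (s - 4)*(s - 3)*(s)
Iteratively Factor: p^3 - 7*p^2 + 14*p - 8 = (p - 2)*(p^2 - 5*p + 4) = (p - 2)*(p - 1)*(p - 4)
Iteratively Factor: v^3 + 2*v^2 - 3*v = (v - 1)*(v^2 + 3*v) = v*(v - 1)*(v + 3)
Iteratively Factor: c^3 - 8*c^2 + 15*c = (c - 5)*(c^2 - 3*c) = c*(c - 5)*(c - 3)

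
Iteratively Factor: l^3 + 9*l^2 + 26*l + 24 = (l + 2)*(l^2 + 7*l + 12) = (l + 2)*(l + 4)*(l + 3)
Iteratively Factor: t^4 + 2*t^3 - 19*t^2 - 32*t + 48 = (t - 4)*(t^3 + 6*t^2 + 5*t - 12) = (t - 4)*(t + 3)*(t^2 + 3*t - 4) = (t - 4)*(t + 3)*(t + 4)*(t - 1)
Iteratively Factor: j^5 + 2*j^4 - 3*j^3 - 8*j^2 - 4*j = (j + 1)*(j^4 + j^3 - 4*j^2 - 4*j) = (j + 1)^2*(j^3 - 4*j) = j*(j + 1)^2*(j^2 - 4) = j*(j - 2)*(j + 1)^2*(j + 2)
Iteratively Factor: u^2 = (u)*(u)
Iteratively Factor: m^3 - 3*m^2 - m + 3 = (m + 1)*(m^2 - 4*m + 3) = (m - 3)*(m + 1)*(m - 1)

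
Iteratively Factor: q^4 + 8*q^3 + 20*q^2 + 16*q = (q + 4)*(q^3 + 4*q^2 + 4*q) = q*(q + 4)*(q^2 + 4*q + 4) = q*(q + 2)*(q + 4)*(q + 2)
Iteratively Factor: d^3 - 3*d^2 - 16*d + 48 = (d + 4)*(d^2 - 7*d + 12) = (d - 4)*(d + 4)*(d - 3)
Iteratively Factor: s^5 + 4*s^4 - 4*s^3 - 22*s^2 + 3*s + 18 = (s + 3)*(s^4 + s^3 - 7*s^2 - s + 6) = (s + 1)*(s + 3)*(s^3 - 7*s + 6) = (s + 1)*(s + 3)^2*(s^2 - 3*s + 2) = (s - 2)*(s + 1)*(s + 3)^2*(s - 1)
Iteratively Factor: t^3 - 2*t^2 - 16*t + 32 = (t - 2)*(t^2 - 16) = (t - 2)*(t + 4)*(t - 4)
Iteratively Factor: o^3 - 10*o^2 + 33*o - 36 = (o - 4)*(o^2 - 6*o + 9) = (o - 4)*(o - 3)*(o - 3)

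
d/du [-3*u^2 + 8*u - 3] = 8 - 6*u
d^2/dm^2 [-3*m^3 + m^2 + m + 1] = 2 - 18*m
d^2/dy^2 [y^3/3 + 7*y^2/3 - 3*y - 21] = 2*y + 14/3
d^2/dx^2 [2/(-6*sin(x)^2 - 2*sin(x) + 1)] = 4*(72*sin(x)^4 + 18*sin(x)^3 - 94*sin(x)^2 - 35*sin(x) - 10)/(6*sin(x)^2 + 2*sin(x) - 1)^3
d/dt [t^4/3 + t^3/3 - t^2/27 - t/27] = 4*t^3/3 + t^2 - 2*t/27 - 1/27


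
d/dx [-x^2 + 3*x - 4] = 3 - 2*x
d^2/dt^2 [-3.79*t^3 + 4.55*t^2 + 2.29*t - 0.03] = 9.1 - 22.74*t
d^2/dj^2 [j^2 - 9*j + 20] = 2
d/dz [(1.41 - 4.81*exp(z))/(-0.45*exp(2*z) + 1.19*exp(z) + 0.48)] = (-2.1645*exp(2*z) + 1.269*exp(z) - 3.9867)*exp(z)/(0.2025*exp(4*z) - 1.071*exp(3*z) + 0.9841*exp(2*z) + 1.1424*exp(z) + 0.2304)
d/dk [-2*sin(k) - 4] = -2*cos(k)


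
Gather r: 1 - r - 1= -r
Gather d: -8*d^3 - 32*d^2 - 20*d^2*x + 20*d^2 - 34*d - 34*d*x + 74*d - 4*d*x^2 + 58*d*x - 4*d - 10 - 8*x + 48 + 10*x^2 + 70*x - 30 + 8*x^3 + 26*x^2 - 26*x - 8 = -8*d^3 + d^2*(-20*x - 12) + d*(-4*x^2 + 24*x + 36) + 8*x^3 + 36*x^2 + 36*x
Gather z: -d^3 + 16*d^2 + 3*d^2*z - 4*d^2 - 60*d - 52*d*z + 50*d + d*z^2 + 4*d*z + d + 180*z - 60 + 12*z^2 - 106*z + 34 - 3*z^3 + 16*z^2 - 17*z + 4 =-d^3 + 12*d^2 - 9*d - 3*z^3 + z^2*(d + 28) + z*(3*d^2 - 48*d + 57) - 22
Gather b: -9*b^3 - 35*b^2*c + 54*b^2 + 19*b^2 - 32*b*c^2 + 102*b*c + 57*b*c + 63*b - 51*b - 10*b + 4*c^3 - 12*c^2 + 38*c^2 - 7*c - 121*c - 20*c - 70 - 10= -9*b^3 + b^2*(73 - 35*c) + b*(-32*c^2 + 159*c + 2) + 4*c^3 + 26*c^2 - 148*c - 80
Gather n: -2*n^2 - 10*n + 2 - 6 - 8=-2*n^2 - 10*n - 12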